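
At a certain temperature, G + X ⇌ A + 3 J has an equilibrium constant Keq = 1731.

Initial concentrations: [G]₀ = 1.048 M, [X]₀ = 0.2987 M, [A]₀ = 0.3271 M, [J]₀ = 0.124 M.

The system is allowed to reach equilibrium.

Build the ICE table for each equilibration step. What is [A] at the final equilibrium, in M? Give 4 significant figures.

Q₀ = 0.001992 vs Keq = 1731 ⇒ Q<K, forward
Step 1:
                  G         X         A         J
  Initial     1.048    0.2987    0.3271     0.124
  Change    -0.2982   -0.2982    0.2982    0.8946
  Equil      0.7498 5.0911e-04    0.6253     1.019
  solve Keq expr → x = 0.2982; check Q = 1731

[A]_eq = 0.6253 M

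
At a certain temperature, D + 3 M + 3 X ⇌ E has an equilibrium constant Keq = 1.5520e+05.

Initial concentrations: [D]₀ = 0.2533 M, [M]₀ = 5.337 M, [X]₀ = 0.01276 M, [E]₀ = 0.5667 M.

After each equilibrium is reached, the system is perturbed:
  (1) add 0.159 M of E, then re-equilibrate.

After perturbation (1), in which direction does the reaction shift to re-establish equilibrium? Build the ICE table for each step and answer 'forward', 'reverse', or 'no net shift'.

Direction: reverse

Q₀ = 7084 vs Keq = 1.5520e+05 ⇒ Q<K, forward
Step 1:
                  D         M         X         E
  init       0.2533     5.337   0.01276    0.5667
  Δ       -0.002723 -0.008169 -0.008169  0.002723
  eq         0.2506     5.329  0.004591    0.5694
  solve Keq expr → x = 0.002723; check Q = 1.5520e+05
Then add 0.159 M of E.
Step 2:
                  D         M         X         E
  init       0.2506     5.329  0.004591    0.7284
  Δ       1.3041e-04 3.9122e-04 3.9122e-04 -1.3041e-04
  eq         0.2507     5.329  0.004982    0.7283
  solve Keq expr → x = -1.3041e-04; check Q = 1.5520e+05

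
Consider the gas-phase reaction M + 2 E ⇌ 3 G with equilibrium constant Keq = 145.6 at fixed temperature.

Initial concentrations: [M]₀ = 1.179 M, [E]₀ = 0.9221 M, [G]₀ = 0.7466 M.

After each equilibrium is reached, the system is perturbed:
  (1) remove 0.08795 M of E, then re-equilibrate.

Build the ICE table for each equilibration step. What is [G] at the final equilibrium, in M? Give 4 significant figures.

[G]_eq = 1.701 M

Q₀ = 0.4151 vs Keq = 145.6 ⇒ Q<K, forward
Step 1:
                  M         E         G
  Initial     1.179    0.9221    0.7466
  Change    -0.3511   -0.7022     1.053
  Equil      0.8279    0.2199       1.8
  solve Keq expr → x = 0.3511; check Q = 145.6
Then remove 0.08795 M of E.
Step 2:
                  M         E         G
  Initial    0.8279     0.132       1.8
  Change    0.03306   0.06611  -0.09917
  Equil       0.861    0.1981     1.701
  solve Keq expr → x = -0.03306; check Q = 145.6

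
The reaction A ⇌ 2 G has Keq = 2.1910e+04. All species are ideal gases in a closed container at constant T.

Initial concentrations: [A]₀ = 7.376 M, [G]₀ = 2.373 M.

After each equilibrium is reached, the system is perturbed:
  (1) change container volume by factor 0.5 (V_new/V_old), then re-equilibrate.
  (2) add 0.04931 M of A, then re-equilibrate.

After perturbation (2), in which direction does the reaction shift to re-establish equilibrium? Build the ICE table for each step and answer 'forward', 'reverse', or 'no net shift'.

Direction: forward

Q₀ = 0.7634 vs Keq = 2.1910e+04 ⇒ Q<K, forward
Step 1:
                    A           G
  Initial       7.376       2.373
  Change       -7.363       14.73
  Equil       0.01334        17.1
  solve Keq expr → x = 7.363; check Q = 2.1910e+04
Then change container volume by factor 0.5 (V_new/V_old).
Step 2:
                    A           G
  Initial     0.02669        34.2
  Change      0.02652    -0.05304
  Equil       0.05321       34.14
  solve Keq expr → x = -0.02652; check Q = 2.1910e+04
Then add 0.04931 M of A.
Step 3:
                    A           G
  Initial      0.1025       34.14
  Change       -0.049     0.09801
  Equil       0.05351       34.24
  solve Keq expr → x = 0.049; check Q = 2.1910e+04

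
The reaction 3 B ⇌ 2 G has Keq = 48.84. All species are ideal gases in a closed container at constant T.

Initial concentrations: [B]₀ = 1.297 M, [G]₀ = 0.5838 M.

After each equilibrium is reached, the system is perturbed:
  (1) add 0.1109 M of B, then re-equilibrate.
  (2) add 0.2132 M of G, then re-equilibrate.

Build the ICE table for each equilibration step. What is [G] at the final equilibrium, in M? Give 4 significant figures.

[G]_eq = 1.497 M

Q₀ = 0.1562 vs Keq = 48.84 ⇒ Q<K, forward
Step 1:
                    B           G
  Initial       1.297      0.5838
  Change      -0.9816      0.6544
  Equil        0.3154       1.238
  solve Keq expr → x = 0.3272; check Q = 48.84
Then add 0.1109 M of B.
Step 2:
                    B           G
  Initial      0.4263       1.238
  Change     -0.09971     0.06647
  Equil        0.3266       1.305
  solve Keq expr → x = 0.03324; check Q = 48.84
Then add 0.2132 M of G.
Step 3:
                    B           G
  Initial      0.3266       1.518
  Change      0.03136     -0.0209
  Equil         0.358       1.497
  solve Keq expr → x = -0.01045; check Q = 48.84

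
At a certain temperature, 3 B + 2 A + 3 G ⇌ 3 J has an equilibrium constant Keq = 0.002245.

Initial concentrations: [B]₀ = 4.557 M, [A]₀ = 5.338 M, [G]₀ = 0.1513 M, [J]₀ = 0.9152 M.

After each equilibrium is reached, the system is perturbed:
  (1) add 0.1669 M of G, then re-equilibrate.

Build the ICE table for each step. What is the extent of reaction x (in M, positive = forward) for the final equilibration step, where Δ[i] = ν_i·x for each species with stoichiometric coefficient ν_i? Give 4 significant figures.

Q₀ = 0.08208 vs Keq = 0.002245 ⇒ Q>K, reverse
Step 1:
                  B         A         G         J
  init        4.557     5.338    0.1513    0.9152
  Δ          0.2114    0.1409    0.2114   -0.2114
  eq          4.768     5.479    0.3627    0.7038
  solve Keq expr → x = -0.07047; check Q = 0.002245
Then add 0.1669 M of G.
Step 2:
                  B         A         G         J
  init        4.768     5.479    0.5296    0.7038
  Δ         -0.1018  -0.06788   -0.1018    0.1018
  eq          4.667     5.411    0.4278    0.8056
  solve Keq expr → x = 0.03394; check Q = 0.002245

x = 0.03394 M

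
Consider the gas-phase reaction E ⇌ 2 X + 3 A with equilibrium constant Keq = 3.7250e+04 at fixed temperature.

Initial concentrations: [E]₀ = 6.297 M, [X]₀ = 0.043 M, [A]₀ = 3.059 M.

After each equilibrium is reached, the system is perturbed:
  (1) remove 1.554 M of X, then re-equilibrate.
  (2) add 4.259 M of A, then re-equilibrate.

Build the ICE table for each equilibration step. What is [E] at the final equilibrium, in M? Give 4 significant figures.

Q₀ = 0.008405 vs Keq = 3.7250e+04 ⇒ Q<K, forward
Step 1:
                    E           X           A
  init          6.297       0.043       3.059
  Δ            -3.393       6.786       10.18
  eq            2.904       6.829       13.24
  solve Keq expr → x = 3.393; check Q = 3.7250e+04
Then remove 1.554 M of X.
Step 2:
                    E           X           A
  init          2.904       5.275       13.24
  Δ           -0.2968      0.5936      0.8905
  eq            2.607       5.868       14.13
  solve Keq expr → x = 0.2968; check Q = 3.7250e+04
Then add 4.259 M of A.
Step 3:
                    E           X           A
  init          2.607       5.868       18.39
  Δ            0.4917     -0.9834      -1.475
  eq            3.099       4.885       16.91
  solve Keq expr → x = -0.4917; check Q = 3.7250e+04

[E]_eq = 3.099 M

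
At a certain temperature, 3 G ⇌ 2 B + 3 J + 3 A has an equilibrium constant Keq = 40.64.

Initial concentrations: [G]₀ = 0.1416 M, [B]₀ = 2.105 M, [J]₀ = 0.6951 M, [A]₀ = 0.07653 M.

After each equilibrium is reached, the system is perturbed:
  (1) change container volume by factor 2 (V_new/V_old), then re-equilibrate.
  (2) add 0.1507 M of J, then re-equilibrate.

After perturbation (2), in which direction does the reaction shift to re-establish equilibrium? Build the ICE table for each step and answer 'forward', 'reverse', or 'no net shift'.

Q₀ = 0.2349 vs Keq = 40.64 ⇒ Q<K, forward
Step 1:
                  G         B         J         A
  I          0.1416     2.105    0.6951   0.07653
  C        -0.08182   0.05454   0.08182   0.08182
  E         0.05978      2.16    0.7769    0.1583
  solve Keq expr → x = 0.02727; check Q = 40.64
Then change container volume by factor 2 (V_new/V_old).
Step 2:
                  G         B         J         A
  I         0.02989      1.08    0.3885   0.07917
  C        -0.01775   0.01183   0.01775   0.01775
  E         0.01214     1.092    0.4062   0.09692
  solve Keq expr → x = 0.005917; check Q = 40.64
Then add 0.1507 M of J.
Step 3:
                  G         B         J         A
  I         0.01214     1.092    0.5569   0.09692
  C        0.003732 -0.002488 -0.003732 -0.003732
  E         0.01587     1.089    0.5532   0.09319
  solve Keq expr → x = -0.001244; check Q = 40.64

Direction: reverse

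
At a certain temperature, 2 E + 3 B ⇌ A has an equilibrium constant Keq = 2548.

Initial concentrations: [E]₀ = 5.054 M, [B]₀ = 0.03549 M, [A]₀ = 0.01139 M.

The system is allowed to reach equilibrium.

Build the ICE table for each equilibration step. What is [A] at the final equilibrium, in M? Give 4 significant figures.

Q₀ = 9.976 vs Keq = 2548 ⇒ Q<K, forward
Step 1:
                   E          B          A
  init         5.054    0.03549    0.01139
  Δ         -0.01908   -0.02862    0.00954
  eq           5.035   0.006869    0.02093
  solve Keq expr → x = 0.00954; check Q = 2548

[A]_eq = 0.02093 M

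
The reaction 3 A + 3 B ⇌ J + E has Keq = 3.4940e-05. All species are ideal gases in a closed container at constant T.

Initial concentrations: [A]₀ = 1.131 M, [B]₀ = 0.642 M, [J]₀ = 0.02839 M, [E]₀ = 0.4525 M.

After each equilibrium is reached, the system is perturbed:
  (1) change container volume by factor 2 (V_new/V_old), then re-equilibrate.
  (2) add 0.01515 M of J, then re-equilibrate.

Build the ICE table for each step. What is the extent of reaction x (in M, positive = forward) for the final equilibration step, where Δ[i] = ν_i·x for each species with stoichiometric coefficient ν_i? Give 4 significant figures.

x = -0.01515 M

Q₀ = 0.03356 vs Keq = 3.4940e-05 ⇒ Q>K, reverse
Step 1:
                    A           B           J           E
  I             1.131       0.642     0.02839      0.4525
  C             0.085       0.085    -0.02833    -0.02833
  E             1.216       0.727  5.6910e-05      0.4242
  solve Keq expr → x = -0.02833; check Q = 3.4940e-05
Then change container volume by factor 2 (V_new/V_old).
Step 2:
                    A           B           J           E
  I             0.608      0.3635  2.8455e-05      0.2121
  C        8.0023e-05  8.0023e-05 -2.6674e-05 -2.6674e-05
  E            0.6081      0.3636  1.7805e-06      0.2121
  solve Keq expr → x = -2.6674e-05; check Q = 3.4940e-05
Then add 0.01515 M of J.
Step 3:
                    A           B           J           E
  I            0.6081      0.3636     0.01515      0.2121
  C           0.04545     0.04545    -0.01515    -0.01515
  E            0.6535       0.409  3.3892e-06      0.1969
  solve Keq expr → x = -0.01515; check Q = 3.4940e-05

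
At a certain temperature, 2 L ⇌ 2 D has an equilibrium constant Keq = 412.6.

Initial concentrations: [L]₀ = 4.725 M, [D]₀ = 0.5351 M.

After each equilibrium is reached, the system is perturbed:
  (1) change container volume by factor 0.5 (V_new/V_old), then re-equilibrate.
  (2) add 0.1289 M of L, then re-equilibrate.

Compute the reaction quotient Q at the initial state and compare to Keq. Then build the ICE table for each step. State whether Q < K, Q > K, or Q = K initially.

Q₀ = 0.01283; Q < K (proceeds forward)

Q₀ = 0.01283 vs Keq = 412.6 ⇒ Q<K, forward
Step 1:
                  L         D
  init        4.725    0.5351
  Δ          -4.478     4.478
  eq         0.2468     5.013
  solve Keq expr → x = 2.239; check Q = 412.6
Then change container volume by factor 0.5 (V_new/V_old).
Step 2:
                  L         D
  init       0.4936     10.03
  Δ               0         0
  eq         0.4936     10.03
  solve Keq expr → x = 0; check Q = 412.6
Then add 0.1289 M of L.
Step 3:
                  L         D
  init       0.6225     10.03
  Δ         -0.1229    0.1229
  eq         0.4997     10.15
  solve Keq expr → x = 0.06143; check Q = 412.6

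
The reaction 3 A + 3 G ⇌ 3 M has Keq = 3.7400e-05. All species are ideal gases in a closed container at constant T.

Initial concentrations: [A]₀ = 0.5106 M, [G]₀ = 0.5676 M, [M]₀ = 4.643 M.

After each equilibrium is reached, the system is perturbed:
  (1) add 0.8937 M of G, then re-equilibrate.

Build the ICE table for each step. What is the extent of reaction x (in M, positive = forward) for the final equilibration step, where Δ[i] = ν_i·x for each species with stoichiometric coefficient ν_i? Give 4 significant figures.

Q₀ = 4112 vs Keq = 3.7400e-05 ⇒ Q>K, reverse
Step 1:
                  A         G         M
  Initial    0.5106    0.5676     4.643
  Change      3.965     3.965    -3.965
  Equil       4.475     4.532    0.6783
  solve Keq expr → x = -1.322; check Q = 3.7400e-05
Then add 0.8937 M of G.
Step 2:
                  A         G         M
  Initial     4.475     5.426    0.6783
  Change    -0.1007   -0.1007    0.1007
  Equil       4.375     5.325     0.779
  solve Keq expr → x = 0.03358; check Q = 3.7400e-05

x = 0.03358 M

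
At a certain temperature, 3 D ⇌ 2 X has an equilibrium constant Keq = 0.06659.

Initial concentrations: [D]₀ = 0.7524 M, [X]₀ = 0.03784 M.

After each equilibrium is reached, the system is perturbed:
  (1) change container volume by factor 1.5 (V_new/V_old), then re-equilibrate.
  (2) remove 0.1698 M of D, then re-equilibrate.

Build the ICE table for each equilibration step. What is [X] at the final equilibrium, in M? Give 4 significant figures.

Q₀ = 0.003362 vs Keq = 0.06659 ⇒ Q<K, forward
Step 1:
                  D         X
  I          0.7524   0.03784
  C         -0.1323   0.08818
  E          0.6201     0.126
  solve Keq expr → x = 0.04409; check Q = 0.06659
Then change container volume by factor 1.5 (V_new/V_old).
Step 2:
                  D         X
  I          0.4134   0.08401
  C         0.01679  -0.01119
  E          0.4302   0.07282
  solve Keq expr → x = -0.005597; check Q = 0.06659
Then remove 0.1698 M of D.
Step 3:
                  D         X
  I          0.2604   0.07282
  C         0.04416  -0.02944
  E          0.3046   0.04338
  solve Keq expr → x = -0.01472; check Q = 0.06659

[X]_eq = 0.04338 M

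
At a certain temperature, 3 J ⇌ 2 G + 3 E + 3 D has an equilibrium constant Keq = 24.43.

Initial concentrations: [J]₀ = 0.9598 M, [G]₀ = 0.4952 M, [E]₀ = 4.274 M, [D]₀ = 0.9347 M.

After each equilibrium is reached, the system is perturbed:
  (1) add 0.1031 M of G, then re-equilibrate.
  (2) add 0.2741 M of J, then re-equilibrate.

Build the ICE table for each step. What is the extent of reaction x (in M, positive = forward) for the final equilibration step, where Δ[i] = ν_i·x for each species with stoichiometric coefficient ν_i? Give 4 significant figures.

Q₀ = 17.68 vs Keq = 24.43 ⇒ Q<K, forward
Step 1:
                  J         G         E         D
  Initial    0.9598    0.4952     4.274    0.9347
  Change   -0.03344   0.02229   0.03344   0.03344
  Equil      0.9264    0.5175     4.307    0.9681
  solve Keq expr → x = 0.01115; check Q = 24.43
Then add 0.1031 M of G.
Step 2:
                  J         G         E         D
  Initial    0.9264    0.6206     4.307    0.9681
  Change    0.03937  -0.02625  -0.03937  -0.03937
  Equil      0.9657    0.5943     4.268    0.9288
  solve Keq expr → x = -0.01312; check Q = 24.43
Then add 0.2741 M of J.
Step 3:
                  J         G         E         D
  Initial      1.24    0.5943     4.268    0.9288
  Change   -0.08892   0.05928   0.08892   0.08892
  Equil       1.151    0.6536     4.357     1.018
  solve Keq expr → x = 0.02964; check Q = 24.43

x = 0.02964 M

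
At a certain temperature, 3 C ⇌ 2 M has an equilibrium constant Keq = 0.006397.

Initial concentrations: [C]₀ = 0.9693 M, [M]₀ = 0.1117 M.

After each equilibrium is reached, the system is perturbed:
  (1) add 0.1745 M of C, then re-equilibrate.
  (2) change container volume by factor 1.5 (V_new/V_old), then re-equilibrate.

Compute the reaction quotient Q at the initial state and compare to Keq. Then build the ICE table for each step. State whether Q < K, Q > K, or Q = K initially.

Q₀ = 0.0137; Q > K (proceeds reverse)

Q₀ = 0.0137 vs Keq = 0.006397 ⇒ Q>K, reverse
Step 1:
                  C         M
  init       0.9693    0.1117
  Δ           0.045     -0.03
  eq          1.014    0.0817
  solve Keq expr → x = -0.015; check Q = 0.006397
Then add 0.1745 M of C.
Step 2:
                  C         M
  init        1.189    0.0817
  Δ        -0.02757   0.01838
  eq          1.161    0.1001
  solve Keq expr → x = 0.009191; check Q = 0.006397
Then change container volume by factor 1.5 (V_new/V_old).
Step 3:
                  C         M
  init       0.7741   0.06672
  Δ         0.01584  -0.01056
  eq           0.79   0.05616
  solve Keq expr → x = -0.005281; check Q = 0.006397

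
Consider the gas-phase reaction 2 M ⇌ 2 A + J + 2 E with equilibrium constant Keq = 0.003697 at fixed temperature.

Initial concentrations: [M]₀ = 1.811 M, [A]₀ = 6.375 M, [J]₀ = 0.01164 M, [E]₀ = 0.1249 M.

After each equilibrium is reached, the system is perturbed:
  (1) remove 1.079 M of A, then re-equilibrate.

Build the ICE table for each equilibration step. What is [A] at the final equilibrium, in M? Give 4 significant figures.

Q₀ = 0.00225 vs Keq = 0.003697 ⇒ Q<K, forward
Step 1:
                   M          A          J          E
  Initial      1.811      6.375    0.01164     0.1249
  Change   -0.009377   0.009377   0.004688   0.009377
  Equil        1.802      6.384    0.01633     0.1343
  solve Keq expr → x = 0.004688; check Q = 0.003697
Then remove 1.079 M of A.
Step 2:
                   M          A          J          E
  Initial      1.802      5.305    0.01633     0.1343
  Change   -0.008588   0.008588   0.004294   0.008588
  Equil        1.793      5.314    0.02062     0.1429
  solve Keq expr → x = 0.004294; check Q = 0.003697

[A]_eq = 5.314 M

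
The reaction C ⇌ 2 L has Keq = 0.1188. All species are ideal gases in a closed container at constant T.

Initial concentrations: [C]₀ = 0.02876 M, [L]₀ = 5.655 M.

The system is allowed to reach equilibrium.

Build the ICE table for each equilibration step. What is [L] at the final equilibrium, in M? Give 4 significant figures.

[L]_eq = 0.5536 M

Q₀ = 1112 vs Keq = 0.1188 ⇒ Q>K, reverse
Step 1:
                  C         L
  I         0.02876     5.655
  C           2.551    -5.101
  E           2.579    0.5536
  solve Keq expr → x = -2.551; check Q = 0.1188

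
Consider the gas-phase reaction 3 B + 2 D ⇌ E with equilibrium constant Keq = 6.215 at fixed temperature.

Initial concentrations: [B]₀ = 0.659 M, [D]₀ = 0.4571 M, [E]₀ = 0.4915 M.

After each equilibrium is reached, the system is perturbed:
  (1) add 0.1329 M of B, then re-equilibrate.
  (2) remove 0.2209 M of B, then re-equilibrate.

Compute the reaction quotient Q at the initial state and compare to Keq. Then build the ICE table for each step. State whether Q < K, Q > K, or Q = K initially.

Q₀ = 8.219 vs Keq = 6.215 ⇒ Q>K, reverse
Step 1:
                    B           D           E
  Initial       0.659      0.4571      0.4915
  Change      0.03509     0.02339     -0.0117
  Equil        0.6941      0.4805      0.4798
  solve Keq expr → x = -0.0117; check Q = 6.215
Then add 0.1329 M of B.
Step 2:
                    B           D           E
  Initial       0.827      0.4805      0.4798
  Change     -0.07109     -0.0474      0.0237
  Equil        0.7559      0.4331      0.5035
  solve Keq expr → x = 0.0237; check Q = 6.215
Then remove 0.2209 M of B.
Step 3:
                    B           D           E
  Initial       0.535      0.4331      0.5035
  Change        0.121     0.08068    -0.04034
  Equil         0.656      0.5138      0.4632
  solve Keq expr → x = -0.04034; check Q = 6.215

Q₀ = 8.219; Q > K (proceeds reverse)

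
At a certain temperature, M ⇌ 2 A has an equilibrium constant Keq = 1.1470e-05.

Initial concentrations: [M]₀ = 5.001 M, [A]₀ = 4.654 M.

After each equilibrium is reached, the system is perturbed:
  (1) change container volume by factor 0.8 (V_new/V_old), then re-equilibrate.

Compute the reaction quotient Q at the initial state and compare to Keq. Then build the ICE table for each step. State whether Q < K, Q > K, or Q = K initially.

Q₀ = 4.331; Q > K (proceeds reverse)

Q₀ = 4.331 vs Keq = 1.1470e-05 ⇒ Q>K, reverse
Step 1:
                   M          A
  Initial      5.001      4.654
  Change       2.322     -4.645
  Equil        7.323   0.009165
  solve Keq expr → x = -2.322; check Q = 1.1470e-05
Then change container volume by factor 0.8 (V_new/V_old).
Step 2:
                   M          A
  Initial      9.154    0.01146
  Change  6.0457e-04  -0.001209
  Equil        9.155    0.01025
  solve Keq expr → x = -6.0457e-04; check Q = 1.1470e-05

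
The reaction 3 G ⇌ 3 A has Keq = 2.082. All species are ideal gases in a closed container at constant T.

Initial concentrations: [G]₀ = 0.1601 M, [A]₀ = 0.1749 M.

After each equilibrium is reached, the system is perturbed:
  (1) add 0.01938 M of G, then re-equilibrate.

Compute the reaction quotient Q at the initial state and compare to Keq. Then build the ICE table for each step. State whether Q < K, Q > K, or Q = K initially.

Q₀ = 1.304; Q < K (proceeds forward)

Q₀ = 1.304 vs Keq = 2.082 ⇒ Q<K, forward
Step 1:
                   G          A
  init        0.1601     0.1749
  Δ         -0.01297    0.01297
  eq          0.1471     0.1879
  solve Keq expr → x = 0.004324; check Q = 2.082
Then add 0.01938 M of G.
Step 2:
                   G          A
  init        0.1665     0.1879
  Δ         -0.01087    0.01087
  eq          0.1556     0.1987
  solve Keq expr → x = 0.003623; check Q = 2.082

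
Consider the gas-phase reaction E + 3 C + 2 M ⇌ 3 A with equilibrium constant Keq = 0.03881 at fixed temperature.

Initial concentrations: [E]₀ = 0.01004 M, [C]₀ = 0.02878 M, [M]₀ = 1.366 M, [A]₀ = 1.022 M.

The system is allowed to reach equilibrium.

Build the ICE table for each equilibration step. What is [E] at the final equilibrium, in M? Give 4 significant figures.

Q₀ = 2.3903e+06 vs Keq = 0.03881 ⇒ Q>K, reverse
Step 1:
                  E         C         M         A
  init      0.01004   0.02878     1.366     1.022
  Δ          0.2538    0.7613    0.5075   -0.7613
  eq         0.2638    0.7901     1.874    0.2607
  solve Keq expr → x = -0.2538; check Q = 0.03881

[E]_eq = 0.2638 M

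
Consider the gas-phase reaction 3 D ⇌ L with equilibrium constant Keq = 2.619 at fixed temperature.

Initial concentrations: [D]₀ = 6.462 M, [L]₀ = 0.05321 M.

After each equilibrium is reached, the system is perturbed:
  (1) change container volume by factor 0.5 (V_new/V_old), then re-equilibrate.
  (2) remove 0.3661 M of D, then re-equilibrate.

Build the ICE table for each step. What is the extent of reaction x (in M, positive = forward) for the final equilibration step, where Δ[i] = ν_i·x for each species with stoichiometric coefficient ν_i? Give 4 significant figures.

x = -0.1182 M

Q₀ = 1.9719e-04 vs Keq = 2.619 ⇒ Q<K, forward
Step 1:
                   D          L
  I            6.462    0.05321
  C           -5.562      1.854
  E           0.8997      1.907
  solve Keq expr → x = 1.854; check Q = 2.619
Then change container volume by factor 0.5 (V_new/V_old).
Step 2:
                   D          L
  I            1.799      3.815
  C          -0.6449      0.215
  E            1.154       4.03
  solve Keq expr → x = 0.215; check Q = 2.619
Then remove 0.3661 M of D.
Step 3:
                   D          L
  I           0.7884       4.03
  C           0.3547    -0.1182
  E            1.143      3.911
  solve Keq expr → x = -0.1182; check Q = 2.619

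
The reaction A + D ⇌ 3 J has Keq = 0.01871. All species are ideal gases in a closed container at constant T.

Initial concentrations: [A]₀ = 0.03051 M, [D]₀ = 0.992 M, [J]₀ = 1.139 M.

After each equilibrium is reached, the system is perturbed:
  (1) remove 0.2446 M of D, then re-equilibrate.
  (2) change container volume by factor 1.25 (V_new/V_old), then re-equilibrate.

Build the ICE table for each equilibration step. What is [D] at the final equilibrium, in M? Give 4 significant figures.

[D]_eq = 0.8473 M

Q₀ = 48.82 vs Keq = 0.01871 ⇒ Q>K, reverse
Step 1:
                  A         D         J
  init      0.03051     0.992     1.139
  Δ           0.312     0.312   -0.9361
  eq         0.3425     1.304    0.2029
  solve Keq expr → x = -0.312; check Q = 0.01871
Then remove 0.2446 M of D.
Step 2:
                  A         D         J
  init       0.3425     1.059    0.2029
  Δ        0.004186  0.004186  -0.01256
  eq         0.3467     1.064    0.1904
  solve Keq expr → x = -0.004186; check Q = 0.01871
Then change container volume by factor 1.25 (V_new/V_old).
Step 3:
                  A         D         J
  init       0.2774    0.8509    0.1523
  Δ       -0.003605 -0.003605   0.01082
  eq         0.2738    0.8473    0.1631
  solve Keq expr → x = 0.003605; check Q = 0.01871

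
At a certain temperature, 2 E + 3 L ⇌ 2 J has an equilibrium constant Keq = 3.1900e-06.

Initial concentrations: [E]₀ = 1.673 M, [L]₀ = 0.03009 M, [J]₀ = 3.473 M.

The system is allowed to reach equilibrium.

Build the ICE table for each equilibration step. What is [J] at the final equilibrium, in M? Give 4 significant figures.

Q₀ = 1.5818e+05 vs Keq = 3.1900e-06 ⇒ Q>K, reverse
Step 1:
                  E         L         J
  Initial     1.673   0.03009     3.473
  Change       3.37     5.055     -3.37
  Equil       5.043     5.085    0.1033
  solve Keq expr → x = -1.685; check Q = 3.1900e-06

[J]_eq = 0.1033 M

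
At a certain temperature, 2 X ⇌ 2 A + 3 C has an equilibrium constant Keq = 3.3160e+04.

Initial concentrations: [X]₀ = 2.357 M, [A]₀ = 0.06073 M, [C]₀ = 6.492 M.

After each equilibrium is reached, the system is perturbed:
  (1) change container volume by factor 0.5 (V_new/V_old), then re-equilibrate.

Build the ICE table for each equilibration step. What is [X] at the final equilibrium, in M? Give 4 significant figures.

Q₀ = 0.1816 vs Keq = 3.3160e+04 ⇒ Q<K, forward
Step 1:
                   X          A          C
  Initial      2.357    0.06073      6.492
  Change      -2.021      2.021      3.032
  Equil        0.336      2.082      9.524
  solve Keq expr → x = 1.011; check Q = 3.3160e+04
Then change container volume by factor 0.5 (V_new/V_old).
Step 2:
                   X          A          C
  Initial      0.672      4.163      19.05
  Change      0.7502    -0.7502     -1.125
  Equil        1.422      3.413      17.92
  solve Keq expr → x = -0.3751; check Q = 3.3160e+04

[X]_eq = 1.422 M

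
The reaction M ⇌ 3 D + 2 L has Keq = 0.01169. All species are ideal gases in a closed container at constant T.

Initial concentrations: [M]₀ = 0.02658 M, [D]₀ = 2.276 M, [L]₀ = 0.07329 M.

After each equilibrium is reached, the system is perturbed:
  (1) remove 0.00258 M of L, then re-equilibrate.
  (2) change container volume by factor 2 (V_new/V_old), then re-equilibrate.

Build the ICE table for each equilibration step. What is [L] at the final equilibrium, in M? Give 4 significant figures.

Q₀ = 2.383 vs Keq = 0.01169 ⇒ Q>K, reverse
Step 1:
                   M          D          L
  init       0.02658      2.276    0.07329
  Δ          0.03256   -0.09767   -0.06511
  eq         0.05914      2.178   0.008178
  solve Keq expr → x = -0.03256; check Q = 0.01169
Then remove 0.00258 M of L.
Step 2:
                   M          D          L
  init       0.05914      2.178   0.005598
  Δ        -0.001237    0.00371   0.002473
  eq          0.0579      2.182   0.008071
  solve Keq expr → x = 0.001237; check Q = 0.01169
Then change container volume by factor 2 (V_new/V_old).
Step 3:
                   M          D          L
  init       0.02895      1.091   0.004036
  Δ        -0.005148    0.01544     0.0103
  eq          0.0238      1.106    0.01433
  solve Keq expr → x = 0.005148; check Q = 0.01169

[L]_eq = 0.01433 M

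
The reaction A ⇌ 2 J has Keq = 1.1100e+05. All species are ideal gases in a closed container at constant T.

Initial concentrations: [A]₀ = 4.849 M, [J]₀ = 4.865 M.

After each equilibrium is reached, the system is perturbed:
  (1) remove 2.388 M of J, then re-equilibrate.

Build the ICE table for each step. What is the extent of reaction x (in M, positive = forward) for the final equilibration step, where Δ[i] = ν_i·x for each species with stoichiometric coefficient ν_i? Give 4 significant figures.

x = 5.7481e-04 M

Q₀ = 4.881 vs Keq = 1.1100e+05 ⇒ Q<K, forward
Step 1:
                  A         J
  Initial     4.849     4.865
  Change     -4.847     9.694
  Equil     0.00191     14.56
  solve Keq expr → x = 4.847; check Q = 1.1100e+05
Then remove 2.388 M of J.
Step 2:
                  A         J
  Initial   0.00191     12.17
  Change  -5.7481e-04   0.00115
  Equil    0.001335     12.17
  solve Keq expr → x = 5.7481e-04; check Q = 1.1100e+05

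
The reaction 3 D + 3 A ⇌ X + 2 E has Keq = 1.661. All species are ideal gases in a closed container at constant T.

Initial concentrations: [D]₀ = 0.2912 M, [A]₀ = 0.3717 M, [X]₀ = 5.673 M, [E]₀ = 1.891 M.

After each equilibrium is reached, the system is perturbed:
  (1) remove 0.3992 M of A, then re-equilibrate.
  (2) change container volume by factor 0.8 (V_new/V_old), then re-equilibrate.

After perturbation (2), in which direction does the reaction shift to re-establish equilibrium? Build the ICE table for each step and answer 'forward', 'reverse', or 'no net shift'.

Q₀ = 1.5997e+04 vs Keq = 1.661 ⇒ Q>K, reverse
Step 1:
                    D           A           X           E
  Initial      0.2912      0.3717       5.673       1.891
  Change        0.975       0.975      -0.325       -0.65
  Equil         1.266       1.347       5.348       1.241
  solve Keq expr → x = -0.325; check Q = 1.661
Then remove 0.3992 M of A.
Step 2:
                    D           A           X           E
  Initial       1.266      0.9475       5.348       1.241
  Change       0.1666      0.1666    -0.05554     -0.1111
  Equil         1.433       1.114       5.292        1.13
  solve Keq expr → x = -0.05554; check Q = 1.661
Then change container volume by factor 0.8 (V_new/V_old).
Step 3:
                    D           A           X           E
  Initial       1.791       1.393       6.616       1.412
  Change      -0.1346     -0.1346     0.04488     0.08975
  Equil         1.656       1.258        6.66       1.502
  solve Keq expr → x = 0.04488; check Q = 1.661

Direction: forward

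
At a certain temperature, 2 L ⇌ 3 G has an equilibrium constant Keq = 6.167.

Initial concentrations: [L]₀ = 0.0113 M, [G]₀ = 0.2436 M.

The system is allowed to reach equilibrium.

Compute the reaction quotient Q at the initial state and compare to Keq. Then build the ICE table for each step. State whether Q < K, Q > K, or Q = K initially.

Q₀ = 113.2 vs Keq = 6.167 ⇒ Q>K, reverse
Step 1:
                    L           G
  I            0.0113      0.2436
  C           0.02598    -0.03896
  E           0.03728      0.2046
  solve Keq expr → x = -0.01299; check Q = 6.167

Q₀ = 113.2; Q > K (proceeds reverse)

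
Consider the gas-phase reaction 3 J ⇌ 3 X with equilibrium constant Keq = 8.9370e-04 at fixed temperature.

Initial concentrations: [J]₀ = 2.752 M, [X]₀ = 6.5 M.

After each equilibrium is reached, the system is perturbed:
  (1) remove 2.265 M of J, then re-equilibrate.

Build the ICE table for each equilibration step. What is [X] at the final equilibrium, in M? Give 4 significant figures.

Q₀ = 13.18 vs Keq = 8.9370e-04 ⇒ Q>K, reverse
Step 1:
                  J         X
  Initial     2.752       6.5
  Change      5.687    -5.687
  Equil       8.439    0.8129
  solve Keq expr → x = -1.896; check Q = 8.9370e-04
Then remove 2.265 M of J.
Step 2:
                  J         X
  Initial     6.174    0.8129
  Change      0.199    -0.199
  Equil       6.373    0.6139
  solve Keq expr → x = -0.06633; check Q = 8.9370e-04

[X]_eq = 0.6139 M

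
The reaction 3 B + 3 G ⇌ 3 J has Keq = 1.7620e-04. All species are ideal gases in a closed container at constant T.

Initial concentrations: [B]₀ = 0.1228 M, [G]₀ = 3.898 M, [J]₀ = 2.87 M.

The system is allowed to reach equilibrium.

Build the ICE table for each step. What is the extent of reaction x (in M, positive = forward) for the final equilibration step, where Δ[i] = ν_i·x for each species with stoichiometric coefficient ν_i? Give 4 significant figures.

Q₀ = 215.5 vs Keq = 1.7620e-04 ⇒ Q>K, reverse
Step 1:
                   B          G          J
  Initial     0.1228      3.898       2.87
  Change       2.115      2.115     -2.115
  Equil        2.238      6.013     0.7546
  solve Keq expr → x = -0.7051; check Q = 1.7620e-04

x = -0.7051 M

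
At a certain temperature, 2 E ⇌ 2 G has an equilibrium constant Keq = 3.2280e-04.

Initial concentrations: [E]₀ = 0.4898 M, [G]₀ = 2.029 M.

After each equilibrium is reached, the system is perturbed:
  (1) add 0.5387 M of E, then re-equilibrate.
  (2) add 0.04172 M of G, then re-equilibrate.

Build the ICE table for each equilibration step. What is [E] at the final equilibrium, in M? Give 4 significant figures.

[E]_eq = 3.045 M

Q₀ = 17.16 vs Keq = 3.2280e-04 ⇒ Q>K, reverse
Step 1:
                  E         G
  I          0.4898     2.029
  C           1.985    -1.985
  E           2.474   0.04446
  solve Keq expr → x = -0.9923; check Q = 3.2280e-04
Then add 0.5387 M of E.
Step 2:
                  E         G
  I           3.013   0.04446
  C       -0.009508  0.009508
  E           3.004   0.05396
  solve Keq expr → x = 0.004754; check Q = 3.2280e-04
Then add 0.04172 M of G.
Step 3:
                  E         G
  I           3.004   0.09568
  C         0.04098  -0.04098
  E           3.045    0.0547
  solve Keq expr → x = -0.02049; check Q = 3.2280e-04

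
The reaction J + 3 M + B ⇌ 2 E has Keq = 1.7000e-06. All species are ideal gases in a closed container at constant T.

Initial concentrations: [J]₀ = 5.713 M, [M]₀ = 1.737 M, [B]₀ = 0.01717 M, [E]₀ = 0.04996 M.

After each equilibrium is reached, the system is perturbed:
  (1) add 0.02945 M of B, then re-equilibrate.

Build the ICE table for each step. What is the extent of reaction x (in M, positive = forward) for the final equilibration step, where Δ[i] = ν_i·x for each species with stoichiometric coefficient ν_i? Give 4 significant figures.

x = 2.3611e-04 M

Q₀ = 0.004855 vs Keq = 1.7000e-06 ⇒ Q>K, reverse
Step 1:
                   J          M          B          E
  init         5.713      1.737    0.01717    0.04996
  Δ          0.02421    0.07262    0.02421   -0.04841
  eq           5.737       1.81    0.04138   0.001546
  solve Keq expr → x = -0.02421; check Q = 1.7000e-06
Then add 0.02945 M of B.
Step 2:
                   J          M          B          E
  init         5.737       1.81    0.07083   0.001546
  Δ       -2.3611e-04 -7.0834e-04 -2.3611e-04 4.7223e-04
  eq           5.737      1.809    0.07059   0.002019
  solve Keq expr → x = 2.3611e-04; check Q = 1.7000e-06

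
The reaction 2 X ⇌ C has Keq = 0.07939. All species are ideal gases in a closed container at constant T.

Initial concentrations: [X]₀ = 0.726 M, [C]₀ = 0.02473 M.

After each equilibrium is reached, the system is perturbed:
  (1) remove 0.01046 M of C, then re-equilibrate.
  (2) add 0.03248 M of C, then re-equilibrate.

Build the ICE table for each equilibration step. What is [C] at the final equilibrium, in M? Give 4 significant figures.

Q₀ = 0.04692 vs Keq = 0.07939 ⇒ Q<K, forward
Step 1:
                  X         C
  init        0.726   0.02473
  Δ        -0.02792   0.01396
  eq         0.6981   0.03869
  solve Keq expr → x = 0.01396; check Q = 0.07939
Then remove 0.01046 M of C.
Step 2:
                  X         C
  init       0.6981   0.02823
  Δ        -0.01716  0.008581
  eq         0.6809   0.03681
  solve Keq expr → x = 0.008581; check Q = 0.07939
Then add 0.03248 M of C.
Step 3:
                  X         C
  init       0.6809   0.06929
  Δ         0.05304  -0.02652
  eq          0.734   0.04277
  solve Keq expr → x = -0.02652; check Q = 0.07939

[C]_eq = 0.04277 M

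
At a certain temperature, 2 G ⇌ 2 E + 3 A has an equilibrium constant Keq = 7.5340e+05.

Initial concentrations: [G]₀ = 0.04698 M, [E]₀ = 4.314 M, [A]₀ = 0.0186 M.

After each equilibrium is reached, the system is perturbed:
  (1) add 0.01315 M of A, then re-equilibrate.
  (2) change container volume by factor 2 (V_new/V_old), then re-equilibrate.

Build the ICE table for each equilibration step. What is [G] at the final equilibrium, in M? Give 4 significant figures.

[G]_eq = 2.8989e-05 M

Q₀ = 0.05426 vs Keq = 7.5340e+05 ⇒ Q<K, forward
Step 1:
                   G          E          A
  init       0.04698      4.314     0.0186
  Δ         -0.04685    0.04685    0.07027
  eq      1.3310e-04      4.361    0.08887
  solve Keq expr → x = 0.02342; check Q = 7.5340e+05
Then add 0.01315 M of A.
Step 2:
                   G          E          A
  init    1.3310e-04      4.361      0.102
  Δ       3.0499e-05 -3.0499e-05 -4.5748e-05
  eq      1.6360e-04      4.361      0.102
  solve Keq expr → x = -1.5249e-05; check Q = 7.5340e+05
Then change container volume by factor 2 (V_new/V_old).
Step 3:
                   G          E          A
  init    8.1802e-05       2.18    0.05099
  Δ       -5.2812e-05 5.2812e-05 7.9219e-05
  eq      2.8989e-05       2.18    0.05107
  solve Keq expr → x = 2.6406e-05; check Q = 7.5340e+05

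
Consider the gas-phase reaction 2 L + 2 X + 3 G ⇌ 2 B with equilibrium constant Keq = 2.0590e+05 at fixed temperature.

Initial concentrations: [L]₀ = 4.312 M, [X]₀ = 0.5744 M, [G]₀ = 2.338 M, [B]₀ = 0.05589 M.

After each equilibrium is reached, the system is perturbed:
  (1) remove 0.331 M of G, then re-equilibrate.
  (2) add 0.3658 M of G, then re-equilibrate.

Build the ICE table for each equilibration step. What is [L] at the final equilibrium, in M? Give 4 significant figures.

[L]_eq = 3.738 M

Q₀ = 3.9843e-05 vs Keq = 2.0590e+05 ⇒ Q<K, forward
Step 1:
                    L           X           G           B
  init          4.312      0.5744       2.338     0.05589
  Δ           -0.5742     -0.5742     -0.8613      0.5742
  eq            3.738  2.0702e-04       1.477      0.6301
  solve Keq expr → x = 0.2871; check Q = 2.0590e+05
Then remove 0.331 M of G.
Step 2:
                    L           X           G           B
  init          3.738  2.0702e-04       1.146      0.6301
  Δ        9.5799e-05  9.5799e-05  1.4370e-04 -9.5799e-05
  eq            3.738  3.0282e-04       1.146        0.63
  solve Keq expr → x = -4.7900e-05; check Q = 2.0590e+05
Then add 0.3658 M of G.
Step 3:
                    L           X           G           B
  init          3.738  3.0282e-04       1.512        0.63
  Δ       -1.0290e-04 -1.0290e-04 -1.5435e-04  1.0290e-04
  eq            3.738  1.9992e-04       1.511      0.6301
  solve Keq expr → x = 5.1451e-05; check Q = 2.0590e+05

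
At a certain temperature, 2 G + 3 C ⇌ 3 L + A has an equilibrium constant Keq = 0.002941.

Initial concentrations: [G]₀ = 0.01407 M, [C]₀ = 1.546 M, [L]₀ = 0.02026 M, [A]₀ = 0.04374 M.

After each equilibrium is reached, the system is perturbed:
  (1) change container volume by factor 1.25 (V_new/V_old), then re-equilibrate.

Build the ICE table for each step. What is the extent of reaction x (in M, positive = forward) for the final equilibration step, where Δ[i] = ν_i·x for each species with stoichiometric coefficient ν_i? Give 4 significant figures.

x = -2.2977e-04 M

Q₀ = 4.9726e-04 vs Keq = 0.002941 ⇒ Q<K, forward
Step 1:
                  G         C         L         A
  Initial   0.01407     1.546   0.02026   0.04374
  Change  -0.004706 -0.007059  0.007059  0.002353
  Equil    0.009364     1.539   0.02732   0.04609
  solve Keq expr → x = 0.002353; check Q = 0.002941
Then change container volume by factor 1.25 (V_new/V_old).
Step 2:
                  G         C         L         A
  Initial  0.007491     1.231   0.02186   0.03687
  Change  4.5953e-04 6.8930e-04 -6.8930e-04 -2.2977e-04
  Equil     0.00795     1.232   0.02117   0.03664
  solve Keq expr → x = -2.2977e-04; check Q = 0.002941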